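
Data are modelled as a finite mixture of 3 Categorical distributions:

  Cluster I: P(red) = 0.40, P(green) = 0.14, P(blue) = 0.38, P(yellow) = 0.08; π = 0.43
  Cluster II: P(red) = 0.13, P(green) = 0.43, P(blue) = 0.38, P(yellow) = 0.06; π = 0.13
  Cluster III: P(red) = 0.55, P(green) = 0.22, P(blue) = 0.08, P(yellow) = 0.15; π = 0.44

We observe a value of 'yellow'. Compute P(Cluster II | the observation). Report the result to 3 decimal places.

Apply Bayes' rule: the posterior for each component is proportional to its prior times its likelihood at x.
Component likelihoods at x = 'yellow':
  f_I = 0.08
  f_II = 0.06
  f_III = 0.15
Unnormalised posteriors:
  π_I·f_I = 0.43 × 0.08 = 0.0344
  π_II·f_II = 0.13 × 0.06 = 0.0078
  π_III·f_III = 0.44 × 0.15 = 0.066
Marginal: 0.0344 + 0.0078 + 0.066 = 0.1082
P(Cluster II | data) = 0.0078 / 0.1082 ≈ 0.072

0.072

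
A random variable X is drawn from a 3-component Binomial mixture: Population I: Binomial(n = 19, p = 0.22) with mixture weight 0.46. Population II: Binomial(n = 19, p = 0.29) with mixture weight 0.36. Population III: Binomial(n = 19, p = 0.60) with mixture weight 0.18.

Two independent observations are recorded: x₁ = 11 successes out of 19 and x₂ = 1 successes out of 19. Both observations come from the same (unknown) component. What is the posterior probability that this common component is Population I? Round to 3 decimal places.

0.348

The responsibility of component k is P(Z=k) f_k(x) divided by Σ_j P(Z=j) f_j(x).
Since both observations come from the same component, the likelihood for component k is f_k(x₁)·f_k(x₂).
  f_I = [C(19,11)·0.22^11·0.78^8 = 75582·5.84318e-08·0.137011 = 0.000605097] × [0.0477396] = 2.88871e-05
  f_II = [C(19,11)·0.29^11·0.71^8 = 75582·1.22005e-06·0.0645754 = 0.00595474] × [0.0115825] = 6.89708e-05
  f_III = [C(19,11)·0.60^11·0.40^8 = 75582·0.00362797·0.00065536 = 0.179706] × [7.83402e-07] = 1.40782e-07
Unnormalised posteriors:
  P(Z=I)·f_I = 0.46 × 2.88871e-05 = 1.32881e-05
  P(Z=II)·f_II = 0.36 × 6.89708e-05 = 2.48295e-05
  P(Z=III)·f_III = 0.18 × 1.40782e-07 = 2.53407e-08
Sum: 1.32881e-05 + 2.48295e-05 + 2.53407e-08 = 3.81429e-05
Responsibility of Population I: 1.32881e-05 / 3.81429e-05 ≈ 0.348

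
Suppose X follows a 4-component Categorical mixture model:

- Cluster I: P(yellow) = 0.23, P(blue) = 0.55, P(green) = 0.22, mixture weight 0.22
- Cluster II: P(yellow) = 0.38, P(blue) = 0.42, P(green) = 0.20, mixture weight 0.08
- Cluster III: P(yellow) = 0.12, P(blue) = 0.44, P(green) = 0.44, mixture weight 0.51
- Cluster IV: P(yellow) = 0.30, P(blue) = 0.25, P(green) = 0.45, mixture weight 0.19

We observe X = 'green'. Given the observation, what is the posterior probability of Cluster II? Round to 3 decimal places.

0.043

Apply Bayes' rule: the posterior for each component is proportional to its prior times its likelihood at x.
Evaluate each component's likelihood at the observed value:
  f_I = P(green | comp) = 0.22
  f_II = P(green | comp) = 0.20
  f_III = P(green | comp) = 0.44
  f_IV = P(green | comp) = 0.45
Unnormalised posteriors:
  P(Z=I)·f_I = 0.22 × 0.22 = 0.0484
  P(Z=II)·f_II = 0.08 × 0.2 = 0.016
  P(Z=III)·f_III = 0.51 × 0.44 = 0.2244
  P(Z=IV)·f_IV = 0.19 × 0.45 = 0.0855
Marginal: 0.0484 + 0.016 + 0.2244 + 0.0855 = 0.3743
P(Cluster II | 'green') ≈ 0.043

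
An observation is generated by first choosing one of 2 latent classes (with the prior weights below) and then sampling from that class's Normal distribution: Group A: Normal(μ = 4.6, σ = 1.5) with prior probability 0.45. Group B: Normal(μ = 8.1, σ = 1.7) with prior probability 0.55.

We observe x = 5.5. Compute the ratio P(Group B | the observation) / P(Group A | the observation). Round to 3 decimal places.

0.401

Since P(k|x) ∝ π_k f_k(x), the posterior odds are π_i f_i(x) / (π_j f_j(x)).
Evaluate each component's likelihood at the observed value:
  L_A = 0.22215
  L_B = 0.0728672
Odds = (0.55/0.45) × (0.0728672/0.22215) = 1.22222 × 0.328009 ≈ 0.401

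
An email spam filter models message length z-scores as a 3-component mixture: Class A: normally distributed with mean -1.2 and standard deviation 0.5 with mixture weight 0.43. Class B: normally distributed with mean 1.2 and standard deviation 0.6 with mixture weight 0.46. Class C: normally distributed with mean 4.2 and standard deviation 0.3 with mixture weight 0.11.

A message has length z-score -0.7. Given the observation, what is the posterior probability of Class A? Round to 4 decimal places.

Apply Bayes' rule: the posterior for each component is proportional to its prior times its likelihood at x.
Normal densities:
  f_A = (1/(0.5·√(2π)))·exp(−(-0.7−-1.2)²/(2·0.5²)) = 0.797885·exp(-0.50000) = 0.483941
  f_B = (1/(0.6·√(2π)))·exp(−(-0.7−1.2)²/(2·0.6²)) = 0.664904·exp(-5.01389) = 0.00441829
  f_C = (1/(0.3·√(2π)))·exp(−(-0.7−4.2)²/(2·0.3²)) = 1.329808·exp(-133.38889) = 1.56218e-58
Weight by the priors:
  π_A·f_A = 0.43 × 0.483941 = 0.208095
  π_B·f_B = 0.46 × 0.00441829 = 0.00203241
  π_C·f_C = 0.11 × 1.56218e-58 = 1.7184e-59
Marginal: 0.208095 + 0.00203241 + 1.7184e-59 = 0.210127
So the posterior for Class A is 0.208095 / 0.210127 ≈ 0.9903.

0.9903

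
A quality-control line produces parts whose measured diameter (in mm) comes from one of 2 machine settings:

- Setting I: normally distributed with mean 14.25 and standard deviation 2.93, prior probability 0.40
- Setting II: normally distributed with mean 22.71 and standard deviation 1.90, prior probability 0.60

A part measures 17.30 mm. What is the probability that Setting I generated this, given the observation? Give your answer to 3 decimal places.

Posterior ∝ prior × likelihood, so P(k | x) ∝ P(Z=k) f_k(x); normalise over all components.
Normal densities:
  f_I = 0.0792035
  f_II = 0.00364446
Unnormalised posteriors:
  P(Z=I)·f_I = 0.40 × 0.0792035 = 0.0316814
  P(Z=II)·f_II = 0.60 × 0.00364446 = 0.00218668
Normaliser: 0.0316814 + 0.00218668 = 0.0338681
P(Setting I | 17.30 mm) = 0.0316814 / 0.0338681 ≈ 0.935

0.935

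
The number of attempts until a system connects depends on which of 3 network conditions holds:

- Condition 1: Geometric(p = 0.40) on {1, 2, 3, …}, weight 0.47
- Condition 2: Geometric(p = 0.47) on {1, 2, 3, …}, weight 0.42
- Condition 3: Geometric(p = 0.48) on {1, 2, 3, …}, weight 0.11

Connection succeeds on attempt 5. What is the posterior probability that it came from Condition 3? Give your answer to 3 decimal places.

0.088

Posterior ∝ prior × likelihood, so P(k | x) ∝ π_k f_k(x); normalise over all components.
Geometric probabilities:
  f_1 = 0.40·(1−0.40)^4 = 0.40·0.1296 = 0.05184
  f_2 = 0.47·(1−0.47)^4 = 0.47·0.0789048 = 0.0370853
  f_3 = 0.48·(1−0.48)^4 = 0.48·0.0731162 = 0.0350958
Multiply by the mixture weights:
  π_1·f_1 = 0.47 × 0.05184 = 0.0243648
  π_2·f_2 = 0.42 × 0.0370853 = 0.0155758
  π_3·f_3 = 0.11 × 0.0350958 = 0.00386053
Marginal: 0.0243648 + 0.0155758 + 0.00386053 = 0.0438011
Responsibility of Condition 3: 0.00386053 / 0.0438011 ≈ 0.088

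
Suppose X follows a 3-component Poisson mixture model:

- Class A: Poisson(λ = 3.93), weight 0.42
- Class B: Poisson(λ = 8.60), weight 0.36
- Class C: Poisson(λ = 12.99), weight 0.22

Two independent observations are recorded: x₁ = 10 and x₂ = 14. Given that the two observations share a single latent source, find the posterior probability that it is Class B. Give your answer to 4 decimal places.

Posterior ∝ prior × likelihood, so P(k | x) ∝ π_k f_k(x); normalise over all components.
Since both observations come from the same component, the likelihood for component k is f_k(x₁)·f_k(x₂).
  f_A = [0.00475757] × [4.724e-05] = 2.24748e-07
  f_B = [0.112277] × [0.0255645] = 0.00287029
  f_C = [0.0860683] × [0.102008] = 0.00877966
Multiply by the mixture weights:
  π_A·f_A = 0.42 × 2.24748e-07 = 9.4394e-08
  π_B·f_B = 0.36 × 0.00287029 = 0.00103331
  π_C·f_C = 0.22 × 0.00877966 = 0.00193152
Denominator: 9.4394e-08 + 0.00103331 + 0.00193152 = 0.00296492
P(Class B | x₁, x₂) ≈ 0.3485

0.3485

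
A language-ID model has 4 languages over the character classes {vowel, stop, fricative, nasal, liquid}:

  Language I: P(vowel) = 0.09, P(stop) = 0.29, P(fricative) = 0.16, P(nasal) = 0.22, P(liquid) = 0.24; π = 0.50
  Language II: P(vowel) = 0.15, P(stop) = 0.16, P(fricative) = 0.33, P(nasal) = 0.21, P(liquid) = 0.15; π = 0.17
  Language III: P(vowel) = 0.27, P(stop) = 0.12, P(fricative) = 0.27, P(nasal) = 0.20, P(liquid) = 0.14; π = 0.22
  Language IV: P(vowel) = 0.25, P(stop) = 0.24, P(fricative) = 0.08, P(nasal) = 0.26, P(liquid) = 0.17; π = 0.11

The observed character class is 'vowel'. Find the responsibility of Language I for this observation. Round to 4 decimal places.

P(component k | x) = π_k·f_k(x) / marginal(x), where marginal(x) = Σ_j π_j·f_j(x).
Evaluate each component's likelihood at the observed value:
  p_I = P(vowel | comp) = 0.09
  p_II = P(vowel | comp) = 0.15
  p_III = P(vowel | comp) = 0.27
  p_IV = P(vowel | comp) = 0.25
Multiply by the mixture weights:
  π_I·p_I = 0.50 × 0.09 = 0.045
  π_II·p_II = 0.17 × 0.15 = 0.0255
  π_III·p_III = 0.22 × 0.27 = 0.0594
  π_IV·p_IV = 0.11 × 0.25 = 0.0275
Marginal: 0.045 + 0.0255 + 0.0594 + 0.0275 = 0.1574
Responsibility of Language I: 0.045 / 0.1574 ≈ 0.2859

0.2859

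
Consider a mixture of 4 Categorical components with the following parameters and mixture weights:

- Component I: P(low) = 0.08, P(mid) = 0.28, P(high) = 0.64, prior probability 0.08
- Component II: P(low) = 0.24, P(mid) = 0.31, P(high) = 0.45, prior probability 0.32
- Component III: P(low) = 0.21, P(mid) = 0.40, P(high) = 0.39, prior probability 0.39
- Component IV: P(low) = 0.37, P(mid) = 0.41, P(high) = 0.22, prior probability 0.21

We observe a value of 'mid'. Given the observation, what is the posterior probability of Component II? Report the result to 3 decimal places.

P(component k | x) = π_k·f_k(x) / marginal(x), where marginal(x) = Σ_j π_j·f_j(x).
Categorical probabilities:
  L_I = P(mid | comp) = 0.28
  L_II = P(mid | comp) = 0.31
  L_III = P(mid | comp) = 0.40
  L_IV = P(mid | comp) = 0.41
Multiply by the mixture weights:
  π_I·L_I = 0.08 × 0.28 = 0.0224
  π_II·L_II = 0.32 × 0.31 = 0.0992
  π_III·L_III = 0.39 × 0.4 = 0.156
  π_IV·L_IV = 0.21 × 0.41 = 0.0861
Marginal: 0.0224 + 0.0992 + 0.156 + 0.0861 = 0.3637
P(Component II | 'mid') ≈ 0.273

0.273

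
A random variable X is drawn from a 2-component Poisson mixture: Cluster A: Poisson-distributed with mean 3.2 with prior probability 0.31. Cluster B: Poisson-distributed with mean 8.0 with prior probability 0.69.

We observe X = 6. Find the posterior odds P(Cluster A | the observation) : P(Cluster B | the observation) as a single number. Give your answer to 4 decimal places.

Only the two components matter; the odds are (π_i f_i(x)) / (π_j f_j(x)).
Component likelihoods at x = 6:
  p_A = 0.060789
  p_B = 0.122138
Odds = (0.31/0.69) × (0.060789/0.122138) = 0.449275 × 0.497707 ≈ 0.2236

0.2236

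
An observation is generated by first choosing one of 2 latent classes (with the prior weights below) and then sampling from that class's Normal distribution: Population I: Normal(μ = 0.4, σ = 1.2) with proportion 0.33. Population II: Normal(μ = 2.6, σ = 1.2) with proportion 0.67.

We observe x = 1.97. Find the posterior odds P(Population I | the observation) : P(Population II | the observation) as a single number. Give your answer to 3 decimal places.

The posterior odds equal the prior odds times the likelihood ratio: (w_i/w_j)·(f_i(x)/f_j(x)).
Component likelihoods at x = 1.97:
  L_I = 0.141264
  L_II = 0.289653
Posterior odds = (w_I·L_I) / (w_II·L_II) = (0.33·0.141264) / (0.67·0.289653) = 0.046617 / 0.194067 ≈ 0.240

0.240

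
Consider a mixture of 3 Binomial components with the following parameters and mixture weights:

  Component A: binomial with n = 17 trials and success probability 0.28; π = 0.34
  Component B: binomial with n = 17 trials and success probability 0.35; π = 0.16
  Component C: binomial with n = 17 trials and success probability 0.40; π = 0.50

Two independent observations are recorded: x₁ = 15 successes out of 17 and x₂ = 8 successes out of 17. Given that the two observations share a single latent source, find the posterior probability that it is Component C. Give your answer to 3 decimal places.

0.964

By Bayes' theorem, P(k | x) = π_k f_k(x) / Σ_j π_j f_j(x).
Since both observations come from the same component, the likelihood for component k is f_k(x₁)·f_k(x₂).
  f_A = [3.59397e-07] × [0.0477575] = 1.71639e-08
  f_B = [8.32504e-06] × [0.113383] = 9.43921e-07
  f_C = [5.25704e-05] × [0.160556] = 8.44049e-06
Prior × likelihood for each component:
  π_A·f_A = 0.34 × 1.71639e-08 = 5.83573e-09
  π_B·f_B = 0.16 × 9.43921e-07 = 1.51027e-07
  π_C·f_C = 0.50 × 8.44049e-06 = 4.22024e-06
Sum: 5.83573e-09 + 1.51027e-07 + 4.22024e-06 = 4.37711e-06
P(Component C | x) ≈ 0.964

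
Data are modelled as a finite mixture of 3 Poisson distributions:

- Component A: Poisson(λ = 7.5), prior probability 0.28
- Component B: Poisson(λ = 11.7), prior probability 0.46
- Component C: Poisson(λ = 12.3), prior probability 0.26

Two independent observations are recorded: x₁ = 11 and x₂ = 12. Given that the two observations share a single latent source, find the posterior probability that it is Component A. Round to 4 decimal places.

By Bayes' theorem, P(k | x) = π_k f_k(x) / Σ_j π_j f_j(x).
Since both observations come from the same component, the likelihood for component k is f_k(x₁)·f_k(x₂).
  p_A = [0.0585207] × [0.0365754] = 0.00214042
  p_B = [0.116854] × [0.113933] = 0.0133135
  p_C = [0.111168] × [0.113947] = 0.0126672
Unnormalised posteriors:
  π_A·p_A = 0.28 × 0.00214042 = 0.000599318
  π_B·p_B = 0.46 × 0.0133135 = 0.0061242
  π_C·p_C = 0.26 × 0.0126672 = 0.00329347
Denominator: 0.000599318 + 0.0061242 + 0.00329347 = 0.010017
So the posterior for Component A is 0.000599318 / 0.010017 ≈ 0.0598.

0.0598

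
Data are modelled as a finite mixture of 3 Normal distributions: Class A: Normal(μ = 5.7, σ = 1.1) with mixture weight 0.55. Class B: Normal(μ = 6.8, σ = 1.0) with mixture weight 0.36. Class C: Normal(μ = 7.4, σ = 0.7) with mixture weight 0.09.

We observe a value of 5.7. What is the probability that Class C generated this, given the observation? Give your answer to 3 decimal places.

Apply Bayes' rule: the posterior for each component is proportional to its prior times its likelihood at x.
Evaluate each component's likelihood at the observed value:
  f_A = (1/(1.1·√(2π)))·exp(−(5.7−5.7)²/(2·1.1²)) = 0.362675·exp(-0.00000) = 0.362675
  f_B = (1/(1.0·√(2π)))·exp(−(5.7−6.8)²/(2·1.0²)) = 0.398942·exp(-0.60500) = 0.217852
  f_C = (1/(0.7·√(2π)))·exp(−(5.7−7.4)²/(2·0.7²)) = 0.569918·exp(-2.94898) = 0.0298598
Unnormalised posteriors:
  π_A·f_A = 0.55 × 0.362675 = 0.199471
  π_B·f_B = 0.36 × 0.217852 = 0.0784268
  π_C·f_C = 0.09 × 0.0298598 = 0.00268738
Sum: 0.199471 + 0.0784268 + 0.00268738 = 0.280585
Responsibility of Class C: 0.00268738 / 0.280585 ≈ 0.010

0.010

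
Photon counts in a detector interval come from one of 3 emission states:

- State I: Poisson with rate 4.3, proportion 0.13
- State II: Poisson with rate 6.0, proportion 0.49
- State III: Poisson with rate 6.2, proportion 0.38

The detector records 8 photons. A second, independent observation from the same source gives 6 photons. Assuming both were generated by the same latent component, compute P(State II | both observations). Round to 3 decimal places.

The responsibility of component k is P(Z=k) f_k(x) divided by Σ_j P(Z=j) f_j(x).
Since both observations come from the same component, the likelihood for component k is f_k(x₁)·f_k(x₂).
  L_I = [e^(−4.3)·4.3^8/8! = 0.0393333] × [0.119127] = 0.00468568
  L_II = [e^(−6.0)·6.0^8/8! = 0.103258] × [0.160623] = 0.0165856
  L_III = [e^(−6.2)·6.2^8/8! = 0.109897] × [0.1601] = 0.0175946
Weight by the priors:
  P(Z=I)·L_I = 0.13 × 0.00468568 = 0.000609139
  P(Z=II)·L_II = 0.49 × 0.0165856 = 0.00812693
  P(Z=III)·L_III = 0.38 × 0.0175946 = 0.00668594
Denominator: 0.000609139 + 0.00812693 + 0.00668594 = 0.015422
P(State II | x) ≈ 0.527

0.527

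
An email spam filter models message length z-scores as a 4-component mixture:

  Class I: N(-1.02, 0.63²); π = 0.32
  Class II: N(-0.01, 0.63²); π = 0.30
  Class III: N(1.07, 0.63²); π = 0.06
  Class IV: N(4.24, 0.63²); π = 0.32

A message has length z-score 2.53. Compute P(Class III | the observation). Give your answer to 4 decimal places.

0.3348

Posterior ∝ prior × likelihood, so P(k | x) ∝ π_k f_k(x); normalise over all components.
Evaluate each component's likelihood at the observed value:
  f_I = (1/(0.63·√(2π)))·exp(−(2.53−-1.02)²/(2·0.63²)) = 0.633242·exp(-15.87617) = 8.06563e-08
  f_II = (1/(0.63·√(2π)))·exp(−(2.53−-0.01)²/(2·0.63²)) = 0.633242·exp(-8.12749) = 0.000187002
  f_III = (1/(0.63·√(2π)))·exp(−(2.53−1.07)²/(2·0.63²)) = 0.633242·exp(-2.68531) = 0.0431871
  f_IV = (1/(0.63·√(2π)))·exp(−(2.53−4.24)²/(2·0.63²)) = 0.633242·exp(-3.68367) = 0.0159137
Multiply by the mixture weights:
  π_I·f_I = 0.32 × 8.06563e-08 = 2.581e-08
  π_II·f_II = 0.30 × 0.000187002 = 5.61006e-05
  π_III·f_III = 0.06 × 0.0431871 = 0.00259122
  π_IV·f_IV = 0.32 × 0.0159137 = 0.00509238
Sum: 2.581e-08 + 5.61006e-05 + 0.00259122 + 0.00509238 = 0.00773973
P(Class III | the observation) ≈ 0.3348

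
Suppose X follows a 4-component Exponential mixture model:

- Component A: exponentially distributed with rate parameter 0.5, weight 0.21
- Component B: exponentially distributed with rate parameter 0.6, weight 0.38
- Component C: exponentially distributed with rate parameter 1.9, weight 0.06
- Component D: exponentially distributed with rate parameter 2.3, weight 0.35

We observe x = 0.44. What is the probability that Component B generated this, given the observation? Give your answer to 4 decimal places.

Apply Bayes' rule: the posterior for each component is proportional to its prior times its likelihood at x.
Exponential densities:
  f_A = 0.5·e^(−0.5·0.44) = 0.5·e^(−0.2200) = 0.401259
  f_B = 0.6·e^(−0.6·0.44) = 0.6·e^(−0.2640) = 0.460784
  f_C = 1.9·e^(−1.9·0.44) = 1.9·e^(−0.8360) = 0.823538
  f_D = 2.3·e^(−2.3·0.44) = 2.3·e^(−1.0120) = 0.83603
Unnormalised posteriors:
  π_A·f_A = 0.21 × 0.401259 = 0.0842645
  π_B·f_B = 0.38 × 0.460784 = 0.175098
  π_C·f_C = 0.06 × 0.823538 = 0.0494123
  π_D·f_D = 0.35 × 0.83603 = 0.29261
Sum: 0.0842645 + 0.175098 + 0.0494123 + 0.29261 = 0.601385
P(Component B | data) = 0.175098 / 0.601385 ≈ 0.2912

0.2912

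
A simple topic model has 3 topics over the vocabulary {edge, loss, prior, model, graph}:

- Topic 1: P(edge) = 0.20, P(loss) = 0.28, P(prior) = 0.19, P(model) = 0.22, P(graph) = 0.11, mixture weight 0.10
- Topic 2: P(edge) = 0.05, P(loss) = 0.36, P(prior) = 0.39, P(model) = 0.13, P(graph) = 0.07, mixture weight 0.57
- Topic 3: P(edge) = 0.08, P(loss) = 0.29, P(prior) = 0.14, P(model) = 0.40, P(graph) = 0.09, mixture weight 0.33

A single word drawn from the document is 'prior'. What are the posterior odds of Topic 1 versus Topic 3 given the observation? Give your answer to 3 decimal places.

Posterior odds = (π_i f_i(x)) / (π_j f_j(x)); the normalising sum cancels.
Component likelihoods at x = 'prior':
  L_1 = P(prior | comp) = 0.19
  L_2 = P(prior | comp) = 0.39
  L_3 = P(prior | comp) = 0.14
Odds = (0.10/0.33) × (0.19/0.14) = 0.30303 × 1.35714 ≈ 0.411

0.411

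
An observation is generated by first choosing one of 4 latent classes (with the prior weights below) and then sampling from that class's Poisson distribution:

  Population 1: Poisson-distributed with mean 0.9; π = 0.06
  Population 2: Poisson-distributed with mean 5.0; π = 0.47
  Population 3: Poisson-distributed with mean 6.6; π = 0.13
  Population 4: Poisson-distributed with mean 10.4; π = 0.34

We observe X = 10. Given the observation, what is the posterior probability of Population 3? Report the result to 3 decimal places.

Posterior ∝ prior × likelihood, so P(k | x) ∝ w_k f_k(x); normalise over all components.
Evaluate each component's likelihood at the observed value:
  L_1 = 3.90658e-08
  L_2 = 0.0181328
  L_3 = 0.058794
  L_4 = 0.124139
Multiply by the mixture weights:
  w_1·L_1 = 0.06 × 3.90658e-08 = 2.34395e-09
  w_2·L_2 = 0.47 × 0.0181328 = 0.00852241
  w_3·L_3 = 0.13 × 0.058794 = 0.00764322
  w_4·L_4 = 0.34 × 0.124139 = 0.0422072
Normaliser: 2.34395e-09 + 0.00852241 + 0.00764322 + 0.0422072 = 0.0583728
P(Population 3 | x) = 0.00764322 / 0.0583728 ≈ 0.131

0.131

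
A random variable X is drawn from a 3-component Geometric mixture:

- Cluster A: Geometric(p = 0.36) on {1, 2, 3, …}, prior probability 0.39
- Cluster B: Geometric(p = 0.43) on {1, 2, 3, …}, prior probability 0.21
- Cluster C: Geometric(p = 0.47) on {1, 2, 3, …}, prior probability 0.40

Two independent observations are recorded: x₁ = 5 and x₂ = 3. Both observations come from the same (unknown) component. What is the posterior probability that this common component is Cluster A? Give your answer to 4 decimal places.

P(component k | x) = π_k·f_k(x) / marginal(x), where marginal(x) = Σ_j π_j·f_j(x).
Since both observations come from the same component, the likelihood for component k is f_k(x₁)·f_k(x₂).
  L_A = [0.36·(1−0.36)^4 = 0.36·0.167772 = 0.060398] × [0.147456] = 0.00890604
  L_B = [0.43·(1−0.43)^4 = 0.43·0.10556 = 0.0453908] × [0.139707] = 0.00634141
  L_C = [0.47·(1−0.47)^4 = 0.47·0.0789048 = 0.0370853] × [0.132023] = 0.00489611
Prior × likelihood for each component:
  π_A·L_A = 0.39 × 0.00890604 = 0.00347336
  π_B·L_B = 0.21 × 0.00634141 = 0.0013317
  π_C·L_C = 0.40 × 0.00489611 = 0.00195844
Sum: 0.00347336 + 0.0013317 + 0.00195844 = 0.0067635
P(Cluster A | x₁, x₂) = 0.00347336 / 0.0067635 ≈ 0.5135

0.5135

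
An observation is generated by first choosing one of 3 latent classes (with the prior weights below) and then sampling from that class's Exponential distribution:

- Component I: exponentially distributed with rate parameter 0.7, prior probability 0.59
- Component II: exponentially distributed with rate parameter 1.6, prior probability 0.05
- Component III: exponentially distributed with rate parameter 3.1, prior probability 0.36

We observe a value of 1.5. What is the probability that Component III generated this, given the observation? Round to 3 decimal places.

Posterior ∝ prior × likelihood, so P(k | x) ∝ w_k f_k(x); normalise over all components.
Exponential densities:
  p_I = 0.7·e^(−0.7·1.5) = 0.7·e^(−1.0500) = 0.244956
  p_II = 1.6·e^(−1.6·1.5) = 1.6·e^(−2.4000) = 0.145149
  p_III = 3.1·e^(−3.1·1.5) = 3.1·e^(−4.6500) = 0.029641
Multiply by the mixture weights:
  w_I·p_I = 0.59 × 0.244956 = 0.144524
  w_II·p_II = 0.05 × 0.145149 = 0.00725744
  w_III·p_III = 0.36 × 0.029641 = 0.0106707
Evidence: 0.144524 + 0.00725744 + 0.0106707 = 0.162452
So the posterior for Component III is 0.0106707 / 0.162452 ≈ 0.066.

0.066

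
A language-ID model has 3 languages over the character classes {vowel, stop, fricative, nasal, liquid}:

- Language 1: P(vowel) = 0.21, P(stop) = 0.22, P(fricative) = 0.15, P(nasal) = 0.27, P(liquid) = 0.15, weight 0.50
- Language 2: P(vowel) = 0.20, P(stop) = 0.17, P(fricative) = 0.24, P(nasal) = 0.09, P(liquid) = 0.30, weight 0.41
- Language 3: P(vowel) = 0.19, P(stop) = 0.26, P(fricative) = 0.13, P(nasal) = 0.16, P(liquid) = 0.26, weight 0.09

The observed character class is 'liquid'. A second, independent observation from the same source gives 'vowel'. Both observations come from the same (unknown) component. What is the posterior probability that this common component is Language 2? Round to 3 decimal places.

0.549

By Bayes' theorem, P(k | x) = π_k f_k(x) / Σ_j π_j f_j(x).
Since both observations come from the same component, the likelihood for component k is f_k(x₁)·f_k(x₂).
  f_1 = [0.15] × [0.21] = 0.0315
  f_2 = [0.3] × [0.2] = 0.06
  f_3 = [0.26] × [0.19] = 0.0494
Prior × likelihood for each component:
  π_1·f_1 = 0.50 × 0.0315 = 0.01575
  π_2·f_2 = 0.41 × 0.06 = 0.0246
  π_3·f_3 = 0.09 × 0.0494 = 0.004446
Marginal: 0.01575 + 0.0246 + 0.004446 = 0.044796
So the posterior for Language 2 is 0.0246 / 0.044796 ≈ 0.549.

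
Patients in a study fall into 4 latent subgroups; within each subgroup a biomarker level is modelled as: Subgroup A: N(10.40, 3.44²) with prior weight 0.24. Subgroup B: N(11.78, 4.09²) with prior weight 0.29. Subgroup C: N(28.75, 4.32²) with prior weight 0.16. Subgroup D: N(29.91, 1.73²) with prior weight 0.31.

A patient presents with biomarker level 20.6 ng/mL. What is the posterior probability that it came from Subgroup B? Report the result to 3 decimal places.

0.494

Apply Bayes' rule: the posterior for each component is proportional to its prior times its likelihood at x.
Component likelihoods at x = 20.6 ng/mL:
  L_A = (1/(3.44·√(2π)))·exp(−(20.6−10.40)²/(2·3.44²)) = 0.115972·exp(-4.39596) = 0.00142959
  L_B = (1/(4.09·√(2π)))·exp(−(20.6−11.78)²/(2·4.09²)) = 0.097541·exp(-2.32520) = 0.00953597
  L_C = (1/(4.32·√(2π)))·exp(−(20.6−28.75)²/(2·4.32²)) = 0.092348·exp(-1.77958) = 0.0155799
  L_D = (1/(1.73·√(2π)))·exp(−(20.6−29.91)²/(2·1.73²)) = 0.230602·exp(-14.48029) = 1.18619e-07
Unnormalised posteriors:
  π_A·L_A = 0.24 × 0.00142959 = 0.000343102
  π_B·L_B = 0.29 × 0.00953597 = 0.00276543
  π_C·L_C = 0.16 × 0.0155799 = 0.00249278
  π_D·L_D = 0.31 × 1.18619e-07 = 3.6772e-08
Evidence: 0.000343102 + 0.00276543 + 0.00249278 + 3.6772e-08 = 0.00560135
So the posterior for Subgroup B is 0.00276543 / 0.00560135 ≈ 0.494.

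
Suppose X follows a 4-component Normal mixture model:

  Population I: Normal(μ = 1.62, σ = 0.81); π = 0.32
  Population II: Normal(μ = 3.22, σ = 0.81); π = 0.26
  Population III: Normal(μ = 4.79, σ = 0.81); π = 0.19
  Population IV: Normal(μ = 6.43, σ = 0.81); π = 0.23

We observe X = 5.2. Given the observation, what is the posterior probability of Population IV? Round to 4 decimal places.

Apply Bayes' rule: the posterior for each component is proportional to its prior times its likelihood at x.
Normal densities:
  f_I = (1/(0.81·√(2π)))·exp(−(5.2−1.62)²/(2·0.81²)) = 0.492521·exp(-9.76711) = 2.82243e-05
  f_II = (1/(0.81·√(2π)))·exp(−(5.2−3.22)²/(2·0.81²)) = 0.492521·exp(-2.98765) = 0.0248258
  f_III = (1/(0.81·√(2π)))·exp(−(5.2−4.79)²/(2·0.81²)) = 0.492521·exp(-0.12811) = 0.433301
  f_IV = (1/(0.81·√(2π)))·exp(−(5.2−6.43)²/(2·0.81²)) = 0.492521·exp(-1.15295) = 0.155491
Multiply by the mixture weights:
  w_I·f_I = 0.32 × 2.82243e-05 = 9.03179e-06
  w_II·f_II = 0.26 × 0.0248258 = 0.00645471
  w_III·f_III = 0.19 × 0.433301 = 0.0823272
  w_IV·f_IV = 0.23 × 0.155491 = 0.035763
Evidence: 9.03179e-06 + 0.00645471 + 0.0823272 + 0.035763 = 0.124554
P(Population IV | 5.2) = 0.035763 / 0.124554 ≈ 0.2871

0.2871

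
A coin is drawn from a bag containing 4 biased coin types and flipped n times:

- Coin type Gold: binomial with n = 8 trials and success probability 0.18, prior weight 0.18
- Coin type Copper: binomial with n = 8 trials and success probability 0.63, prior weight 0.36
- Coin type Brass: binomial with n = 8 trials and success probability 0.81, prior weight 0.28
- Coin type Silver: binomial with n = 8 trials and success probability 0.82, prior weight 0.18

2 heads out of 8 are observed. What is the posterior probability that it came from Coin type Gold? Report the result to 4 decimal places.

By Bayes' theorem, P(k | x) = π_k f_k(x) / Σ_j π_j f_j(x).
Evaluate each component's likelihood at the observed value:
  f_Gold = C(8,2)·0.18^2·0.82^6 = 28·0.0324·0.304007 = 0.275795
  f_Copper = C(8,2)·0.63^2·0.37^6 = 28·0.3969·0.00256573 = 0.0285134
  f_Brass = C(8,2)·0.81^2·0.19^6 = 28·0.6561·4.70459e-05 = 0.00086427
  f_Silver = C(8,2)·0.82^2·0.18^6 = 28·0.6724·3.40122e-05 = 0.000640355
Unnormalised posteriors:
  π_Gold·f_Gold = 0.18 × 0.275795 = 0.0496431
  π_Copper·f_Copper = 0.36 × 0.0285134 = 0.0102648
  π_Brass·f_Brass = 0.28 × 0.00086427 = 0.000241996
  π_Silver·f_Silver = 0.18 × 0.000640355 = 0.000115264
Sum: 0.0496431 + 0.0102648 + 0.000241996 + 0.000115264 = 0.0602652
So the posterior for Coin type Gold is 0.0496431 / 0.0602652 ≈ 0.8237.

0.8237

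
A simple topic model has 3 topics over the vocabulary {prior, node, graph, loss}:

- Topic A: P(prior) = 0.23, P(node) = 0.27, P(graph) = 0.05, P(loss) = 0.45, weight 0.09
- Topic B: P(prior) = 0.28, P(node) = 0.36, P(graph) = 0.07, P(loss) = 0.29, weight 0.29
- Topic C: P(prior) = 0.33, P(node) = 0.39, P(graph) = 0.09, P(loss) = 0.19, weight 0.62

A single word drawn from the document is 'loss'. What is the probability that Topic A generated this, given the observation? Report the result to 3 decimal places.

0.167

Posterior ∝ prior × likelihood, so P(k | x) ∝ π_k f_k(x); normalise over all components.
Evaluate each component's likelihood at the observed value:
  L_A = P(loss | comp) = 0.45
  L_B = P(loss | comp) = 0.29
  L_C = P(loss | comp) = 0.19
Unnormalised posteriors:
  π_A·L_A = 0.09 × 0.45 = 0.0405
  π_B·L_B = 0.29 × 0.29 = 0.0841
  π_C·L_C = 0.62 × 0.19 = 0.1178
Evidence: 0.0405 + 0.0841 + 0.1178 = 0.2424
P(Topic A | data) = 0.0405 / 0.2424 ≈ 0.167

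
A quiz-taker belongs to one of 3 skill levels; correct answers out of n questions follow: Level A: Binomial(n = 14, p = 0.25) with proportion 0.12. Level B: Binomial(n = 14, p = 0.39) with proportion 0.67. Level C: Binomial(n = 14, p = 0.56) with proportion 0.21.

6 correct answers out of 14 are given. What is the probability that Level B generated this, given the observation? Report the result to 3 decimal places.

0.790

Posterior ∝ prior × likelihood, so P(k | x) ∝ w_k f_k(x); normalise over all components.
Component likelihoods at x = 6 correct answers out of 14:
  f_A = C(14,6)·0.25^6·0.75^8 = 3003·0.000244141·0.100113 = 0.0733982
  f_B = C(14,6)·0.39^6·0.61^8 = 3003·0.00351874·0.0191707 = 0.202573
  f_C = C(14,6)·0.56^6·0.44^8 = 3003·0.030841·0.00140482 = 0.130108
Weight by the priors:
  w_A·f_A = 0.12 × 0.0733982 = 0.00880779
  w_B·f_B = 0.67 × 0.202573 = 0.135724
  w_C·f_C = 0.21 × 0.130108 = 0.0273227
Denominator: 0.00880779 + 0.135724 + 0.0273227 = 0.171854
P(Level B | data) = 0.135724 / 0.171854 ≈ 0.790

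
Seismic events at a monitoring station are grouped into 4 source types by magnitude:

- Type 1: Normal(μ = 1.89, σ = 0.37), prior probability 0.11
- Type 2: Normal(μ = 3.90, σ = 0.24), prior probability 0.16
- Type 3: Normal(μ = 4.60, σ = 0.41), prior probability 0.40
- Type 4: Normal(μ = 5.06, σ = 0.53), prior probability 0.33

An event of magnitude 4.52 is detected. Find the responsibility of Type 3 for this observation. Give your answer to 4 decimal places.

The responsibility of component k is P(Z=k) f_k(x) divided by Σ_j P(Z=j) f_j(x).
Component likelihoods at x = 4.52:
  f_1 = (1/(0.37·√(2π)))·exp(−(4.52−1.89)²/(2·0.37²)) = 1.078222·exp(-25.26260) = 1.1516e-11
  f_2 = (1/(0.24·√(2π)))·exp(−(4.52−3.90)²/(2·0.24²)) = 1.662260·exp(-3.33681) = 0.0590939
  f_3 = (1/(0.41·√(2π)))·exp(−(4.52−4.60)²/(2·0.41²)) = 0.973030·exp(-0.01904) = 0.954682
  f_4 = (1/(0.53·√(2π)))·exp(−(4.52−5.06)²/(2·0.53²)) = 0.752721·exp(-0.51905) = 0.447935
Multiply by the mixture weights:
  P(Z=1)·f_1 = 0.11 × 1.1516e-11 = 1.26676e-12
  P(Z=2)·f_2 = 0.16 × 0.0590939 = 0.00945502
  P(Z=3)·f_3 = 0.40 × 0.954682 = 0.381873
  P(Z=4)·f_4 = 0.33 × 0.447935 = 0.147819
Evidence: 1.26676e-12 + 0.00945502 + 0.381873 + 0.147819 = 0.539147
Responsibility of Type 3: 0.381873 / 0.539147 ≈ 0.7083

0.7083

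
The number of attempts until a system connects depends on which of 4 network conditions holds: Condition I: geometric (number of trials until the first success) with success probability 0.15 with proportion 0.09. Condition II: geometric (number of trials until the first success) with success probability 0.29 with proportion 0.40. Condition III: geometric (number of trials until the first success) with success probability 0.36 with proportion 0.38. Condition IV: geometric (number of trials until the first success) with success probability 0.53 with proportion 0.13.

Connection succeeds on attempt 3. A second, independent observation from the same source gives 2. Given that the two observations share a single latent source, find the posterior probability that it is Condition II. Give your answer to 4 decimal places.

0.4015

Apply Bayes' rule: the posterior for each component is proportional to its prior times its likelihood at x.
Since both observations come from the same component, the likelihood for component k is f_k(x₁)·f_k(x₂).
  f_I = [0.108375] × [0.1275] = 0.0138178
  f_II = [0.146189] × [0.2059] = 0.0301003
  f_III = [0.147456] × [0.2304] = 0.0339739
  f_IV = [0.117077] × [0.2491] = 0.0291639
Prior × likelihood for each component:
  P(Z=I)·f_I = 0.09 × 0.0138178 = 0.0012436
  P(Z=II)·f_II = 0.40 × 0.0301003 = 0.0120401
  P(Z=III)·f_III = 0.38 × 0.0339739 = 0.0129101
  P(Z=IV)·f_IV = 0.13 × 0.0291639 = 0.0037913
Sum: 0.0012436 + 0.0120401 + 0.0129101 + 0.0037913 = 0.0299851
P(Condition II | x₁, x₂) = 0.0120401 / 0.0299851 ≈ 0.4015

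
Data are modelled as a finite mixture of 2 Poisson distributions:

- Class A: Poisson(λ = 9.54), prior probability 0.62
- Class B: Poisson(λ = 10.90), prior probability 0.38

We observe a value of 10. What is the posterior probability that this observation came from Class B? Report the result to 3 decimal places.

0.374

Apply Bayes' rule: the posterior for each component is proportional to its prior times its likelihood at x.
Poisson probabilities:
  p_A = e^(−9.54)·9.54^10/10! = 0.123752
  p_B = e^(−10.90)·10.90^10/10! = 0.120418
Weight by the priors:
  P(Z=A)·p_A = 0.62 × 0.123752 = 0.0767261
  P(Z=B)·p_B = 0.38 × 0.120418 = 0.0457589
Denominator: 0.0767261 + 0.0457589 = 0.122485
P(Class B | data) ≈ 0.374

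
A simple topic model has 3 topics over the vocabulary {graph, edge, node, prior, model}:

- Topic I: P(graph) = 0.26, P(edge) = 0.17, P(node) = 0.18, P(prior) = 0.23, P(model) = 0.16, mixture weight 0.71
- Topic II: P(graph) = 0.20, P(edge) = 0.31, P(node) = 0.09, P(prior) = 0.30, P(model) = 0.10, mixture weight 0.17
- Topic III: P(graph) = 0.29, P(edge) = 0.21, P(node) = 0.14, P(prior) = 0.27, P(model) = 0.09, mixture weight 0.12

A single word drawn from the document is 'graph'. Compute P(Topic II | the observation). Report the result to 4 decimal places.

P(component k | x) = π_k·f_k(x) / marginal(x), where marginal(x) = Σ_j π_j·f_j(x).
Categorical probabilities:
  p_I = P(graph | comp) = 0.26
  p_II = P(graph | comp) = 0.20
  p_III = P(graph | comp) = 0.29
Prior × likelihood for each component:
  π_I·p_I = 0.71 × 0.26 = 0.1846
  π_II·p_II = 0.17 × 0.2 = 0.034
  π_III·p_III = 0.12 × 0.29 = 0.0348
Evidence: 0.1846 + 0.034 + 0.0348 = 0.2534
P(Topic II | the observation) ≈ 0.1342

0.1342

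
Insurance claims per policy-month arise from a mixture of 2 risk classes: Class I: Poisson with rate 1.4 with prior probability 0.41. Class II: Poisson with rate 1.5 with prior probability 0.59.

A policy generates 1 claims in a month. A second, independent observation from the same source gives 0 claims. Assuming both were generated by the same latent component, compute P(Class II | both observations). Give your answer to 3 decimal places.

The responsibility of component k is P(Z=k) f_k(x) divided by Σ_j P(Z=j) f_j(x).
Since both observations come from the same component, the likelihood for component k is f_k(x₁)·f_k(x₂).
  f_I = [e^(−1.4)·1.4^1/1! = 0.345236] × [0.246597] = 0.0851341
  f_II = [e^(−1.5)·1.5^1/1! = 0.334695] × [0.22313] = 0.0746806
Multiply by the mixture weights:
  P(Z=I)·f_I = 0.41 × 0.0851341 = 0.034905
  P(Z=II)·f_II = 0.59 × 0.0746806 = 0.0440616
Marginal: 0.034905 + 0.0440616 = 0.0789665
P(Class II | x₁, x₂) ≈ 0.558

0.558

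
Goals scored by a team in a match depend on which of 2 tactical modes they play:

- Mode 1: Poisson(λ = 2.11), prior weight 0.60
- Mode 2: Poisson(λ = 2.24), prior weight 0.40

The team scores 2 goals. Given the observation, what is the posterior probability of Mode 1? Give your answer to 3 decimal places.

The responsibility of component k is w_k f_k(x) divided by Σ_j w_j f_j(x).
Evaluate each component's likelihood at the observed value:
  L_1 = e^(−2.11)·2.11^2/2! = 0.269882
  L_2 = e^(−2.24)·2.24^2/2! = 0.267083
Weight by the priors:
  w_1·L_1 = 0.60 × 0.269882 = 0.161929
  w_2·L_2 = 0.40 × 0.267083 = 0.106833
Denominator: 0.161929 + 0.106833 = 0.268762
So the posterior for Mode 1 is 0.161929 / 0.268762 ≈ 0.602.

0.602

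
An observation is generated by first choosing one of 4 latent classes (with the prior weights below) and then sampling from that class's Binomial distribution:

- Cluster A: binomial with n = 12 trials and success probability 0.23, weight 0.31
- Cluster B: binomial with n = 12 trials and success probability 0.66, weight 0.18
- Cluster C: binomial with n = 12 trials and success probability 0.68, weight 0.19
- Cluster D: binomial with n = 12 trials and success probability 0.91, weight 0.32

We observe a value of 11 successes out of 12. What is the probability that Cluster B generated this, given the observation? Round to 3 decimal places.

0.054

By Bayes' theorem, P(k | x) = π_k f_k(x) / Σ_j π_j f_j(x).
Binomial probabilities:
  f_A = C(12,11)·0.23^11·0.77^1 = 12·9.5281e-08·0.77 = 8.80396e-07
  f_B = C(12,11)·0.66^11·0.34^1 = 12·0.010351·0.34 = 0.0422322
  f_C = C(12,11)·0.68^11·0.32^1 = 12·0.0143747·0.32 = 0.0551988
  f_D = C(12,11)·0.91^11·0.09^1 = 12·0.354369·0.09 = 0.382718
Weight by the priors:
  π_A·f_A = 0.31 × 8.80396e-07 = 2.72923e-07
  π_B·f_B = 0.18 × 0.0422322 = 0.00760179
  π_C·f_C = 0.19 × 0.0551988 = 0.0104878
  π_D·f_D = 0.32 × 0.382718 = 0.12247
Marginal: 2.72923e-07 + 0.00760179 + 0.0104878 + 0.12247 = 0.14056
So the posterior for Cluster B is 0.00760179 / 0.14056 ≈ 0.054.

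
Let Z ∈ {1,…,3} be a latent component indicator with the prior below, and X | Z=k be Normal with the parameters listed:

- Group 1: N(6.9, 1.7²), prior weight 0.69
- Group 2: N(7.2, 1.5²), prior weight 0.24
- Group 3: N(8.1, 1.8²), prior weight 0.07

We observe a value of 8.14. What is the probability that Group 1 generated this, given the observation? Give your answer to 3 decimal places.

0.646

By Bayes' theorem, P(k | x) = w_k f_k(x) / Σ_j w_j f_j(x).
Normal densities:
  L_1 = 0.179858
  L_2 = 0.218546
  L_3 = 0.22158
Unnormalised posteriors:
  w_1·L_1 = 0.69 × 0.179858 = 0.124102
  w_2·L_2 = 0.24 × 0.218546 = 0.052451
  w_3·L_3 = 0.07 × 0.22158 = 0.0155106
Marginal: 0.124102 + 0.052451 + 0.0155106 = 0.192064
So the posterior for Group 1 is 0.124102 / 0.192064 ≈ 0.646.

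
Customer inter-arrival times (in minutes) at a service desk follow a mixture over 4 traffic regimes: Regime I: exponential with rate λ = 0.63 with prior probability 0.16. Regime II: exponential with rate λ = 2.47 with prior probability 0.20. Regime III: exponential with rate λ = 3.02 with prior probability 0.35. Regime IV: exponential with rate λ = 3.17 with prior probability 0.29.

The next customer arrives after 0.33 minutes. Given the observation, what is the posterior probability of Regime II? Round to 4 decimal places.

Posterior ∝ prior × likelihood, so P(k | x) ∝ P(Z=k) f_k(x); normalise over all components.
Exponential densities:
  p_I = 0.511742
  p_II = 1.09321
  p_III = 1.11478
  p_IV = 1.11364
Multiply by the mixture weights:
  P(Z=I)·p_I = 0.16 × 0.511742 = 0.0818787
  P(Z=II)·p_II = 0.20 × 1.09321 = 0.218642
  P(Z=III)·p_III = 0.35 × 1.11478 = 0.390173
  P(Z=IV)·p_IV = 0.29 × 1.11364 = 0.322955
Evidence: 0.0818787 + 0.218642 + 0.390173 + 0.322955 = 1.01365
P(Regime II | 0.33 minutes) = 0.218642 / 1.01365 ≈ 0.2157

0.2157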